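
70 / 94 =0.74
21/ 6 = 7/ 2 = 3.50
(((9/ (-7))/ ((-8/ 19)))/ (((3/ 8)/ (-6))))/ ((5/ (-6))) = 2052/ 35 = 58.63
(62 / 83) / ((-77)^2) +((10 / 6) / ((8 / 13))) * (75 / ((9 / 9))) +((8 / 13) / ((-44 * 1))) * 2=10394335239 / 51179128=203.10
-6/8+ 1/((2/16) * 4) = 5/4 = 1.25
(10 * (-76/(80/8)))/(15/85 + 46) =-1292/785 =-1.65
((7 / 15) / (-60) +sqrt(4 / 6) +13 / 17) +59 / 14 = sqrt(6) / 3 +532417 / 107100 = 5.79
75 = 75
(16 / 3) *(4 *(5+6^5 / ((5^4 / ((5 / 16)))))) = 71104 / 375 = 189.61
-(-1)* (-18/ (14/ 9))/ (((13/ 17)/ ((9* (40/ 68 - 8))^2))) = -14880348/ 221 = -67331.89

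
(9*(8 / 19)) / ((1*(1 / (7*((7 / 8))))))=441 / 19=23.21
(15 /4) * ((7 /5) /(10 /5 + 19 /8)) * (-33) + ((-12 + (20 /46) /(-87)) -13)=-646373 /10005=-64.60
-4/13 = -0.31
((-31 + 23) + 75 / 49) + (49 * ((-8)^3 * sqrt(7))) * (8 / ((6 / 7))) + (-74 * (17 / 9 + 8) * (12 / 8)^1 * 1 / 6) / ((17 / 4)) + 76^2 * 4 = 172839473 / 7497 - 702464 * sqrt(7) / 3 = -596460.53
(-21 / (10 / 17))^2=127449 / 100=1274.49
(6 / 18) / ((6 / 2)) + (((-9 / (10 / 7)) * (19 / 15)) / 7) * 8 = -2027 / 225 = -9.01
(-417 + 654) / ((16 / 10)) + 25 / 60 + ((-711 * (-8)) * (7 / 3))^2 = 176146132.54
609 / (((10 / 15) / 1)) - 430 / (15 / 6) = 741.50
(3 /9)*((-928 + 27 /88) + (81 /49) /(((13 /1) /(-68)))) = -52487473 /168168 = -312.11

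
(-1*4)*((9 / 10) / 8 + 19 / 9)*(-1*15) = 1601 / 12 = 133.42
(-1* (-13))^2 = 169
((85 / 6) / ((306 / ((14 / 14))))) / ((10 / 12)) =1 / 18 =0.06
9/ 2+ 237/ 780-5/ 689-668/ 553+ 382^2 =1112017840761/ 7620340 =145927.59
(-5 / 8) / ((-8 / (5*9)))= 225 / 64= 3.52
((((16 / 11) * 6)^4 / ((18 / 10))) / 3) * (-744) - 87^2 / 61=-713939415489 / 893101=-799393.81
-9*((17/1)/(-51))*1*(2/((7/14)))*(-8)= -96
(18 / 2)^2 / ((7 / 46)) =3726 / 7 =532.29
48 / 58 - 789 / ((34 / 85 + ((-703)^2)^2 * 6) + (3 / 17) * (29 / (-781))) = 2334821863772050311 / 2821243087226631641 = 0.83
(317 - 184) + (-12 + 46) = 167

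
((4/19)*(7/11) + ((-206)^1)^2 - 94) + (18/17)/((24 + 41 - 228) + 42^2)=240857008564/5688353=42342.13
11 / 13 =0.85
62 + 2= 64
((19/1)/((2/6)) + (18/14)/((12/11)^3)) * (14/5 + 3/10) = 2416109/13440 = 179.77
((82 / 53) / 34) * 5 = 205 / 901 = 0.23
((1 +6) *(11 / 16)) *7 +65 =98.69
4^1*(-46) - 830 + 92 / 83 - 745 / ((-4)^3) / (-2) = -10822795 / 10624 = -1018.71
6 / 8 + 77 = 311 / 4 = 77.75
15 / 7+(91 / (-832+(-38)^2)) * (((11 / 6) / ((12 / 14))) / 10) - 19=-25948711 / 1542240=-16.83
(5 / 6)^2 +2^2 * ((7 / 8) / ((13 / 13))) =151 / 36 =4.19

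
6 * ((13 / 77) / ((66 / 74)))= 962 / 847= 1.14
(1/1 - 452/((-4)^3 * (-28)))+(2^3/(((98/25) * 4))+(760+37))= 2503337/3136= 798.26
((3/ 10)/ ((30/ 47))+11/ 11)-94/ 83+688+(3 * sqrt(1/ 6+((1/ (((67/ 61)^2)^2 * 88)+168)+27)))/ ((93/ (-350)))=5713201/ 8300-175 * sqrt(68528321131182)/ 9184494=530.61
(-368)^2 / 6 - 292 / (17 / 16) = 1137088 / 51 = 22295.84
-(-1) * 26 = 26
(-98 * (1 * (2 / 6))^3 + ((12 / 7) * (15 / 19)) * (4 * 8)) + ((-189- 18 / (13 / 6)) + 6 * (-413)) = -123039071 / 46683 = -2635.63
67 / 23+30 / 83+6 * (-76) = -864253 / 1909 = -452.73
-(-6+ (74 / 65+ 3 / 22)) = 6757 / 1430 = 4.73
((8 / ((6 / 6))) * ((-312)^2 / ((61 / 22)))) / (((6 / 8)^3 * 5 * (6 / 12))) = 243662848 / 915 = 266298.19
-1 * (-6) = 6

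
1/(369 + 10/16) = 8/2957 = 0.00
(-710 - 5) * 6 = -4290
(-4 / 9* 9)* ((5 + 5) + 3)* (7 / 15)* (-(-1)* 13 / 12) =-26.29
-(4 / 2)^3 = -8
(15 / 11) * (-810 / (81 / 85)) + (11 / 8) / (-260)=-26520121 / 22880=-1159.10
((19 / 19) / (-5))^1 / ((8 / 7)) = -7 / 40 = -0.18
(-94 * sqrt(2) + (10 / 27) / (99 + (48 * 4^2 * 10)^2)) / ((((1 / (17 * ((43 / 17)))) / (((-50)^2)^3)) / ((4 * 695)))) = 18678125000000000 / 1592527473 - 175574375000000000 * sqrt(2) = -248299662318451075.44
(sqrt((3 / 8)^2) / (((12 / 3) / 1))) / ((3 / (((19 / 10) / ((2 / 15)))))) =57 / 128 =0.45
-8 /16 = -1 /2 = -0.50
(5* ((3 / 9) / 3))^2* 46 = 1150 / 81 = 14.20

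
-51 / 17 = -3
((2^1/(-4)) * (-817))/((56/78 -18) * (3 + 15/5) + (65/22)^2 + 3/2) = -135278/30951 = -4.37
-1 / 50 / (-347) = 1 / 17350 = 0.00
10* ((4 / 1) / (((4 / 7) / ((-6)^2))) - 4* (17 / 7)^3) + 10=671270 / 343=1957.06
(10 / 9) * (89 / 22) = 4.49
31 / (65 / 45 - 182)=-279 / 1625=-0.17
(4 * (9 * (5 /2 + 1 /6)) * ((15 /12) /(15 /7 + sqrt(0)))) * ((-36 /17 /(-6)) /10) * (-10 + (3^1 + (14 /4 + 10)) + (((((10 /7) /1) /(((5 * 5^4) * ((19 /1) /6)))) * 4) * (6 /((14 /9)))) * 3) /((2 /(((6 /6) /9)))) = 15144302 /21196875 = 0.71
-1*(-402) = 402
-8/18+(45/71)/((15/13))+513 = 327874/639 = 513.10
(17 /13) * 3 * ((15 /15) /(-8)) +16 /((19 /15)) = 23991 /1976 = 12.14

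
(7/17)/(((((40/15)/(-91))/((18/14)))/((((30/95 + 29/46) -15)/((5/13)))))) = 392331303/594320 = 660.13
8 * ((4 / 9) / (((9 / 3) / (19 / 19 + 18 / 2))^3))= 32000 / 243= 131.69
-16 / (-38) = 8 / 19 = 0.42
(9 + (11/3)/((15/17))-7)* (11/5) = 3047/225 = 13.54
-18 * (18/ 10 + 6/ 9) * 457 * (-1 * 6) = 608724/ 5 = 121744.80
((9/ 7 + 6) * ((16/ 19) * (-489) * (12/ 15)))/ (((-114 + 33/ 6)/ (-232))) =-740588544/ 144305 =-5132.11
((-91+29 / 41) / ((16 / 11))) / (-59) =20361 / 19352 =1.05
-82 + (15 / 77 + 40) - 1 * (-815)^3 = 41683436656 / 77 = 541343333.19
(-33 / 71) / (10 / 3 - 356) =0.00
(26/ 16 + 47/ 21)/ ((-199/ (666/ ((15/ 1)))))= -24013/ 27860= -0.86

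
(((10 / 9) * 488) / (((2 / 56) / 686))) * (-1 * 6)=-187470080 / 3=-62490026.67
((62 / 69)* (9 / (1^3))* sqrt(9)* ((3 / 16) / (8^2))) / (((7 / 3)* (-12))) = -837 / 329728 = -0.00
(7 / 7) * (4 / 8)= 1 / 2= 0.50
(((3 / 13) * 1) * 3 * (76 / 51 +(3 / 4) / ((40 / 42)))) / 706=27879 / 12482080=0.00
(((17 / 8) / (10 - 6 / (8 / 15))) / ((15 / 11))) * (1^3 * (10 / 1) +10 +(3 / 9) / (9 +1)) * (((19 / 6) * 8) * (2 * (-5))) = 4270706 / 675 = 6326.97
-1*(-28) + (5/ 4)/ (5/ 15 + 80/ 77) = 36659/ 1268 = 28.91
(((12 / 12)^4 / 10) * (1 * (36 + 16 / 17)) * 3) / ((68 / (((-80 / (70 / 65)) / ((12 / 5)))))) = -10205 / 2023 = -5.04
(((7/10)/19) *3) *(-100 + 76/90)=-15617/1425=-10.96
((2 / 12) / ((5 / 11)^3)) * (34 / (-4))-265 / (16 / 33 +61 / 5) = -112945811 / 3139500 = -35.98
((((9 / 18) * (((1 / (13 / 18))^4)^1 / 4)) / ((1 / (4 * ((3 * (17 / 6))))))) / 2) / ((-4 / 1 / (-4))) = 223074 / 28561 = 7.81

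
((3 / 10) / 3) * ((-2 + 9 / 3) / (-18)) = -1 / 180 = -0.01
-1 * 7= -7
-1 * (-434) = 434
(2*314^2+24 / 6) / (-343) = -197196 / 343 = -574.92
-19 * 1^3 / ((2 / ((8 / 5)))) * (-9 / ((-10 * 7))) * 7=-342 / 25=-13.68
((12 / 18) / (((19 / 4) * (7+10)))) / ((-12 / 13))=-26 / 2907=-0.01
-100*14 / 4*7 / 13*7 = -17150 / 13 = -1319.23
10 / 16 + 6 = 6.62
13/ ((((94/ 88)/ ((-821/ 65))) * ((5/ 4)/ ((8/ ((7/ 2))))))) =-2311936/ 8225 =-281.09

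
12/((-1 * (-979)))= 12/979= 0.01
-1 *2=-2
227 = 227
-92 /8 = -23 /2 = -11.50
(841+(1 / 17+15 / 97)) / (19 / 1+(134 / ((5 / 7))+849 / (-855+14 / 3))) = 17693238555 / 4324416752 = 4.09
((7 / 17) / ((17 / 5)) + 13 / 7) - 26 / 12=-2287 / 12138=-0.19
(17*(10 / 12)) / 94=85 / 564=0.15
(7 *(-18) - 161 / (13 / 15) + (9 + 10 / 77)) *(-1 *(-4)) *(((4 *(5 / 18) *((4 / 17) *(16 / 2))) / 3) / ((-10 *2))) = 19388288 / 459459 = 42.20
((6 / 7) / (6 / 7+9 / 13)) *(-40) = -1040 / 47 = -22.13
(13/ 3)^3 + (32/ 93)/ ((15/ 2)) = 340727/ 4185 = 81.42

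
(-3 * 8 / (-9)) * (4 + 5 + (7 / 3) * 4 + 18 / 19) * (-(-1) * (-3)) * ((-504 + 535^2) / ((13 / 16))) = -40192944512 / 741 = -54241490.57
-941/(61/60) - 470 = -85130/61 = -1395.57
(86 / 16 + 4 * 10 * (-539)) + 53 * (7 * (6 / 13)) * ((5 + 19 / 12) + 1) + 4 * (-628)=-182145 / 8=-22768.12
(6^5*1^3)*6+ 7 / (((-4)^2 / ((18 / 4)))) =1493055 / 32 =46657.97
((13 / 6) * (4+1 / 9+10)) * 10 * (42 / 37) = 115570 / 333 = 347.06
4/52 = 1/13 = 0.08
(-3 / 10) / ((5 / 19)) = -57 / 50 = -1.14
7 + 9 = 16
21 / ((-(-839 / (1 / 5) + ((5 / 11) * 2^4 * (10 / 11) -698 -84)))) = 2541 / 601417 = 0.00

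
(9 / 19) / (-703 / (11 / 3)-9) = -33 / 13984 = -0.00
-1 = -1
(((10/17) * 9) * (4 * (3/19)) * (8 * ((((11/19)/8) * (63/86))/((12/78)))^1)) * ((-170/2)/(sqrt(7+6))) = -935550 * sqrt(13)/15523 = -217.30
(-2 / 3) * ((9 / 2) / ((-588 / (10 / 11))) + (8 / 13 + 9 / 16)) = -131275 / 168168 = -0.78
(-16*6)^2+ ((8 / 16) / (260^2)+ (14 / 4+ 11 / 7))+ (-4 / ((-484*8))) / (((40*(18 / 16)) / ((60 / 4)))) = 3167836506841 / 343543200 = 9221.07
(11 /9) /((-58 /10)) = -55 /261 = -0.21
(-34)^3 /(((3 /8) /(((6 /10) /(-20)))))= 78608 /25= 3144.32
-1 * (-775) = 775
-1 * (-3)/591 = 1/197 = 0.01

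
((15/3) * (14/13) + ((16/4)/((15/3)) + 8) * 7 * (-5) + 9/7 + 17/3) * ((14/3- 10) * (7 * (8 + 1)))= 1291456/13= 99342.77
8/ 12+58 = 176/ 3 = 58.67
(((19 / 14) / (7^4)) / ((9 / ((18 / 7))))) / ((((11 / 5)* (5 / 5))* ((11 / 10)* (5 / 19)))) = 3610 / 14235529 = 0.00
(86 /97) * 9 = 774 /97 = 7.98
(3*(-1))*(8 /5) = -24 /5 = -4.80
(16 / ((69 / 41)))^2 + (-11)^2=1006417 / 4761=211.39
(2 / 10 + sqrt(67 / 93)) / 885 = 1 / 4425 + sqrt(6231) / 82305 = 0.00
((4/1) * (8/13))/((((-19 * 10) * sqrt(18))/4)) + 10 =10 -32 * sqrt(2)/3705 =9.99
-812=-812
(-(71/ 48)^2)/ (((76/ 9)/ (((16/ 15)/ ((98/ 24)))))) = -5041/ 74480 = -0.07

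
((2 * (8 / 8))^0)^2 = 1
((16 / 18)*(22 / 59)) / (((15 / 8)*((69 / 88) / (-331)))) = -41012224 / 549585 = -74.62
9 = 9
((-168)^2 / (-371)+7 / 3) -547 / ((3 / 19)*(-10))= 433579 / 1590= 272.69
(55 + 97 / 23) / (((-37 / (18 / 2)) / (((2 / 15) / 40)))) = -2043 / 42550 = -0.05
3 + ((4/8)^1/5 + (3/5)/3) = 33/10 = 3.30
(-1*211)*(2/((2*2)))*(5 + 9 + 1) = -3165/2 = -1582.50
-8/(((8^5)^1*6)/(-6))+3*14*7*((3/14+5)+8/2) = 11096065/4096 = 2709.00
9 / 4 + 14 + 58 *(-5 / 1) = -1095 / 4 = -273.75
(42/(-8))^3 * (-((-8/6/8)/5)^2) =1029/6400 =0.16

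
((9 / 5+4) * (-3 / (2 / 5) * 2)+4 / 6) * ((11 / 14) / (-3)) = 407 / 18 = 22.61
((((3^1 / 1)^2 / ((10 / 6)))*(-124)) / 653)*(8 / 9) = -2976 / 3265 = -0.91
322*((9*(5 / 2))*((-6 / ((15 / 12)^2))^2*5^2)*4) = 53415936 / 5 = 10683187.20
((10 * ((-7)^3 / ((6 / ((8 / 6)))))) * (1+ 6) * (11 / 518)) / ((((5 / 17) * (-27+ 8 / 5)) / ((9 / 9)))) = 15.17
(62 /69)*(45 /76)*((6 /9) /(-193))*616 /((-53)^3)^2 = -95480 /1869364381980989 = -0.00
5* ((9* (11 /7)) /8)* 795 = 393525 /56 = 7027.23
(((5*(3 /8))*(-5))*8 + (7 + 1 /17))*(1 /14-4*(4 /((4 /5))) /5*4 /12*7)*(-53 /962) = -34.67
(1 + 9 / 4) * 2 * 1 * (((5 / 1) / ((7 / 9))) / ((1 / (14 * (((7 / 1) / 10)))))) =819 / 2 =409.50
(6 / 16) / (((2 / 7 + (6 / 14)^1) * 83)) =0.01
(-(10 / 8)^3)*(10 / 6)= -3.26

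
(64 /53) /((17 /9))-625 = -562549 /901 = -624.36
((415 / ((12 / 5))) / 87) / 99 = 0.02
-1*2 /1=-2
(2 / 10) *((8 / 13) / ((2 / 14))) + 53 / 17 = 3.98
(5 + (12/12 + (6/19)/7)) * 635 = 510540/133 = 3838.65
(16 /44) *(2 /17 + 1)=76 /187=0.41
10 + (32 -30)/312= 10.01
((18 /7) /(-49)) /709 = -18 /243187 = -0.00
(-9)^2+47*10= 551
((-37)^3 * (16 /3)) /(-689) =810448 /2067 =392.09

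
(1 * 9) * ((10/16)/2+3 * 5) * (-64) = -8820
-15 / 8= -1.88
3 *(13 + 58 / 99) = 1345 / 33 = 40.76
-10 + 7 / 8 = -73 / 8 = -9.12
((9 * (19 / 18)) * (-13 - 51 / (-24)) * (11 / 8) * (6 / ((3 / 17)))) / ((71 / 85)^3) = -189832792875 / 22906304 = -8287.36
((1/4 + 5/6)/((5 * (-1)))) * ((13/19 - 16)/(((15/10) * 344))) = 1261/196080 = 0.01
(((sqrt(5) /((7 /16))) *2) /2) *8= 128 *sqrt(5) /7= 40.89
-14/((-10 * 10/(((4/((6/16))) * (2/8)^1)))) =28/75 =0.37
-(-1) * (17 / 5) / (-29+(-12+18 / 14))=-119 / 1390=-0.09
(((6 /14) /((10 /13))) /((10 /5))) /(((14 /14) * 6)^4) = 13 /60480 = 0.00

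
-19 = -19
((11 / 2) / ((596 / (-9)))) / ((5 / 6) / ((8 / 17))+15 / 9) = -18 / 745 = -0.02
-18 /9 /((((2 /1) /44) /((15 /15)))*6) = -22 /3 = -7.33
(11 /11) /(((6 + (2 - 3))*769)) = 1 /3845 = 0.00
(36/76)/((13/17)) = 153/247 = 0.62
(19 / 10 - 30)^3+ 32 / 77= -1708447157 / 77000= -22187.63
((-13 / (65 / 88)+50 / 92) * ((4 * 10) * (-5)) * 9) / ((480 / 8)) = 11769 / 23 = 511.70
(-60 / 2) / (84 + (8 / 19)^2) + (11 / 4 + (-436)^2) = 5776709985 / 30388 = 190098.39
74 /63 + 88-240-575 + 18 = -44593 /63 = -707.83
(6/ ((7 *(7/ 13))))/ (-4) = -39/ 98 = -0.40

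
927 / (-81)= -103 / 9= -11.44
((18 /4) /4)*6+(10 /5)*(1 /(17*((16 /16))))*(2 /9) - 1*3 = 2311 /612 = 3.78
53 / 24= 2.21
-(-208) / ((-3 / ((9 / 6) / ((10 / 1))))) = -52 / 5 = -10.40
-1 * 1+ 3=2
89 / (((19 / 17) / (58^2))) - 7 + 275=5094824 / 19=268148.63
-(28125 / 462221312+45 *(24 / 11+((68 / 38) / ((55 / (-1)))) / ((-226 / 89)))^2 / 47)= -5944465751217448401 / 1289049009471139840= -4.61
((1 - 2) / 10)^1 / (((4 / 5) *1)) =-1 / 8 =-0.12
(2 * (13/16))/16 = 13/128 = 0.10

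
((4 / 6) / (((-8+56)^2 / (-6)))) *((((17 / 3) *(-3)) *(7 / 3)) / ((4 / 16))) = 0.28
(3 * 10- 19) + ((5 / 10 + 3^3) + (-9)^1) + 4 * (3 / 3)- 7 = 26.50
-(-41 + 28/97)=3949/97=40.71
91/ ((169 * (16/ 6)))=21/ 104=0.20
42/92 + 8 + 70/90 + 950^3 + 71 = 354953283217/414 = 857375080.23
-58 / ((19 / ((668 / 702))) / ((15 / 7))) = -96860 / 15561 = -6.22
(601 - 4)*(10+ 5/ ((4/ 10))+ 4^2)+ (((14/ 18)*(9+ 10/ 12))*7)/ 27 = 16757146/ 729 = 22986.48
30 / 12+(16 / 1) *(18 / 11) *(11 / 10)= 313 / 10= 31.30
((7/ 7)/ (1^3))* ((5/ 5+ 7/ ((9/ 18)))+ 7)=22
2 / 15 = 0.13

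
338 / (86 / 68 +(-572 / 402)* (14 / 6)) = -6929676 / 42139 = -164.45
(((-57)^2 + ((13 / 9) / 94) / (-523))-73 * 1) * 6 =1405246595 / 73743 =19056.00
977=977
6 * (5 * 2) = 60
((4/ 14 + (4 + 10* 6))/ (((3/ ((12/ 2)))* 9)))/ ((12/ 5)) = 125/ 21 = 5.95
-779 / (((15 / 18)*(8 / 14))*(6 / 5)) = -5453 / 4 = -1363.25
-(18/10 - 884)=4411/5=882.20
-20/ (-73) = 20/ 73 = 0.27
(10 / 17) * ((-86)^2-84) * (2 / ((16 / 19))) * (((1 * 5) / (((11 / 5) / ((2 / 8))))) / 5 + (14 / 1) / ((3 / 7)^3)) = 9178929545 / 5049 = 1817969.80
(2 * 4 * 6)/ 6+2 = 10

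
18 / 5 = 3.60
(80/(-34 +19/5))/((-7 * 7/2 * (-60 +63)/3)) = 800/7399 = 0.11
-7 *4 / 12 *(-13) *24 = 728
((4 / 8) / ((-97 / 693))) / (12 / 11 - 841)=7623 / 1792366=0.00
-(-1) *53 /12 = 53 /12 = 4.42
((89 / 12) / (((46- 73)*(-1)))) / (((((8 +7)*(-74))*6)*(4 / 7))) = -0.00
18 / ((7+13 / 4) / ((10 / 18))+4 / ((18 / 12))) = 1080 / 1267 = 0.85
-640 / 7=-91.43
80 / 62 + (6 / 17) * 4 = 1424 / 527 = 2.70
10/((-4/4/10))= -100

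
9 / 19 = 0.47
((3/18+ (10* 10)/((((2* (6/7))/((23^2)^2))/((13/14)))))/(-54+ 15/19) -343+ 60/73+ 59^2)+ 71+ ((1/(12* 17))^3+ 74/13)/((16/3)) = -4078573821171130171/14480559535104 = -281658.58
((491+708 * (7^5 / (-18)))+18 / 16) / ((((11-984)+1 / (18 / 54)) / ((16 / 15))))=15853997 / 21825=726.41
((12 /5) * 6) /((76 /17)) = 306 /95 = 3.22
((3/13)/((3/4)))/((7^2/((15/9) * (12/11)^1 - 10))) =-360/7007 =-0.05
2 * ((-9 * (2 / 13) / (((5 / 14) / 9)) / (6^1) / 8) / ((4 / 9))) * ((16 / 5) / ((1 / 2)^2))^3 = -55738368 / 8125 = -6860.11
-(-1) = 1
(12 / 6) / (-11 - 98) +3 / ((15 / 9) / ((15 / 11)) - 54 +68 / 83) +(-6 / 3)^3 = -34166831 / 4230617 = -8.08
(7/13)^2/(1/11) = 539/169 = 3.19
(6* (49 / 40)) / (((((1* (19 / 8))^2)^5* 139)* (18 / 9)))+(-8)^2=272709846876994496 / 4261091049171695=64.00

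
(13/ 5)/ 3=13/ 15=0.87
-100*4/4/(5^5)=-4/125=-0.03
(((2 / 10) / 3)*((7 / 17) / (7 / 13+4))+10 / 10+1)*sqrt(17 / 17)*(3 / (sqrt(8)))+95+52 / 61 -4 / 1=30181*sqrt(2) / 20060+5603 / 61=93.98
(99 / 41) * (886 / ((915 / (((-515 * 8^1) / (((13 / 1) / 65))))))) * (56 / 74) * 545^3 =-5900339485252.82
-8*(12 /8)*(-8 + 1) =84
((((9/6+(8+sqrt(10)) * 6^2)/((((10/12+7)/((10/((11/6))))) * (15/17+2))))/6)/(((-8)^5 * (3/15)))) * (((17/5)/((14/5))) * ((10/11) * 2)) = -62749125/15979651072 - 975375 * sqrt(10)/1997456384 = -0.01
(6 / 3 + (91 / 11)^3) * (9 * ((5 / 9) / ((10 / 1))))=756233 / 2662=284.08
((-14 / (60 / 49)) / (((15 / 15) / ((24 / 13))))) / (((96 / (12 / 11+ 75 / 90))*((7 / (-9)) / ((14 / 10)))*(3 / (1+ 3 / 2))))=43561 / 68640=0.63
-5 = -5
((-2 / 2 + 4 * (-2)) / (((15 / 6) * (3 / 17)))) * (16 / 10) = -816 / 25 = -32.64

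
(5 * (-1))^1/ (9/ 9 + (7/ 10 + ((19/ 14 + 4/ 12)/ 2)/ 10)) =-4200/ 1499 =-2.80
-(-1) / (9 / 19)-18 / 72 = 67 / 36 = 1.86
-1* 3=-3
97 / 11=8.82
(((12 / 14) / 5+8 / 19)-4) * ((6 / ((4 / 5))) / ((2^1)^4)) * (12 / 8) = -10197 / 4256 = -2.40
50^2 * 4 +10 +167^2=37899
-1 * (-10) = 10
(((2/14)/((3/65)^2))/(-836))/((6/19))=-4225/16632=-0.25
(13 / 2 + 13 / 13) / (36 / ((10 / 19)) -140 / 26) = 975 / 8192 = 0.12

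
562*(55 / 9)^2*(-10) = -17000500 / 81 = -209882.72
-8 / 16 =-1 / 2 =-0.50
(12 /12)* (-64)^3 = -262144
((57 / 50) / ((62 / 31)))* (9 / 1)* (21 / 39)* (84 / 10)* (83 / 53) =6259113 / 172250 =36.34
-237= -237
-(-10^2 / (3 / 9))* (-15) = -4500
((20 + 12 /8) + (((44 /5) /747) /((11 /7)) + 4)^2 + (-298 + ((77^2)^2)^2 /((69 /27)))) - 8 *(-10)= 310298387539487677011379 /641710350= 483548983648912.13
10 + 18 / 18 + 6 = 17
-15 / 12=-5 / 4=-1.25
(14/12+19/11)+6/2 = 389/66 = 5.89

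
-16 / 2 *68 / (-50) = 272 / 25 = 10.88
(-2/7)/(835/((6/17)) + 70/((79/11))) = -948/7882175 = -0.00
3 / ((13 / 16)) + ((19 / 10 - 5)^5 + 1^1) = -366078963 / 1300000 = -281.60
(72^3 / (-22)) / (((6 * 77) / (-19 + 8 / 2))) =466560 / 847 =550.84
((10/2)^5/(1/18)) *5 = 281250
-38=-38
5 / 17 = 0.29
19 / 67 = 0.28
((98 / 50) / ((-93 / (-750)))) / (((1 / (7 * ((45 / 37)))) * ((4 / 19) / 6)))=4398975 / 1147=3835.20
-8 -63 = -71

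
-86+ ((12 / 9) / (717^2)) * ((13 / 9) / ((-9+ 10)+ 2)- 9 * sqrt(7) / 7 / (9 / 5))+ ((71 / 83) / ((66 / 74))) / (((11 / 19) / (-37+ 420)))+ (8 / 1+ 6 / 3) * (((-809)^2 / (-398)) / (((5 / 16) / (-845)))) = 3700546662571480324649 / 83222329735413- 20 * sqrt(7) / 10795869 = 44465790.30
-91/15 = -6.07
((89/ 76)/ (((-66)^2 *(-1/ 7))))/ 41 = -623/ 13573296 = -0.00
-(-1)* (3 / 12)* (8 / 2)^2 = 4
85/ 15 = 17/ 3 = 5.67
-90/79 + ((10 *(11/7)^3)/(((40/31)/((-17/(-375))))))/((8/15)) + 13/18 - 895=-174195705893/195098400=-892.86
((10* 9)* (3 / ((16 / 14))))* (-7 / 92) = -6615 / 368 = -17.98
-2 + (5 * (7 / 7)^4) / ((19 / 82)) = 372 / 19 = 19.58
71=71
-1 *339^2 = -114921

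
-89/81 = -1.10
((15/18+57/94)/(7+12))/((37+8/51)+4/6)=3451/1722597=0.00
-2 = -2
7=7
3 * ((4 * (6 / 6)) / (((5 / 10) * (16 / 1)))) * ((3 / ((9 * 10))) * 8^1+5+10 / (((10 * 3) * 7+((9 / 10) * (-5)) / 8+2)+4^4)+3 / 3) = 117571 / 12465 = 9.43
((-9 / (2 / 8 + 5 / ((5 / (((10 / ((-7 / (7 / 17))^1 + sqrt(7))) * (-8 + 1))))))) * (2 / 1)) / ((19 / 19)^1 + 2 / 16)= -161344 / 44101 + 8960 * sqrt(7) / 44101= -3.12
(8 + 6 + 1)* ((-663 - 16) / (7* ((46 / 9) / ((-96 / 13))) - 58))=4399920 / 27149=162.07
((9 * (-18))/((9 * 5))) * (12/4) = -54/5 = -10.80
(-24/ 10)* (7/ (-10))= 42/ 25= 1.68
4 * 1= 4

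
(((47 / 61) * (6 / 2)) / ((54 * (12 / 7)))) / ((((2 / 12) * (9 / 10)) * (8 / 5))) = 8225 / 79056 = 0.10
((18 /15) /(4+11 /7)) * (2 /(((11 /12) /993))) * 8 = 2669184 /715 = 3733.12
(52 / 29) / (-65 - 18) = -52 / 2407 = -0.02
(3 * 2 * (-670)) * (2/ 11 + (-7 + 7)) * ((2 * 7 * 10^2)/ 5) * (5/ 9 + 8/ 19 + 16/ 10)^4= -706985986131992896/ 78378307425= -9020174.20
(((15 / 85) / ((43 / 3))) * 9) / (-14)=-81 / 10234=-0.01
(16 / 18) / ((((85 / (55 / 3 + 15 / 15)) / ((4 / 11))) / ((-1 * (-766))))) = 1421696 / 25245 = 56.32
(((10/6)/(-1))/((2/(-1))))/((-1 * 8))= -5/48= -0.10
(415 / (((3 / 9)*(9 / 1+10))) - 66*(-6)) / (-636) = -2923 / 4028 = -0.73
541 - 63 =478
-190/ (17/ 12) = -2280/ 17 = -134.12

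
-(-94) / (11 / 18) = 1692 / 11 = 153.82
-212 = -212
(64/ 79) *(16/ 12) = 1.08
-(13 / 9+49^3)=-1058854 / 9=-117650.44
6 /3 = 2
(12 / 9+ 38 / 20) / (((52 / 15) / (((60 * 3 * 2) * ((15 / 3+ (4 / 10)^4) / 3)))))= 914031 / 1625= 562.48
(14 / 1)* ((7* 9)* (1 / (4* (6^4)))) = 49 / 288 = 0.17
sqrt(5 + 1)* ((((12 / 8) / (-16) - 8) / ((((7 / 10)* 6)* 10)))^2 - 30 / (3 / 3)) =-1104551* sqrt(6) / 36864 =-73.39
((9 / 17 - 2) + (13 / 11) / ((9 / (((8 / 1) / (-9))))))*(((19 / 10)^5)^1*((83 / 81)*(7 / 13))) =-34588584837317 / 1594979100000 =-21.69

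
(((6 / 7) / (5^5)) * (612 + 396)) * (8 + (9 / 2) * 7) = 34128 / 3125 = 10.92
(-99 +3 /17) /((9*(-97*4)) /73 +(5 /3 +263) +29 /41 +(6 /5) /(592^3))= -7824243938918400 /17223360286942409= -0.45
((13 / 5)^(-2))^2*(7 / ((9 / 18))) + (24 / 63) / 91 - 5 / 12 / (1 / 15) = -99746371 / 16793868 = -5.94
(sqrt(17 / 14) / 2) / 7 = sqrt(238) / 196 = 0.08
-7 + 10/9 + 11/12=-179/36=-4.97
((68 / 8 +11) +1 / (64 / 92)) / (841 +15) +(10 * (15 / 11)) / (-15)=-133275 / 150656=-0.88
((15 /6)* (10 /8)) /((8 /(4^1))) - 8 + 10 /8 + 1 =-4.19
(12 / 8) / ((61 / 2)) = 3 / 61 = 0.05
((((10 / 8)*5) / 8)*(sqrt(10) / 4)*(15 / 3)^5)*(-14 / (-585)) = 46.19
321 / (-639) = -107 / 213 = -0.50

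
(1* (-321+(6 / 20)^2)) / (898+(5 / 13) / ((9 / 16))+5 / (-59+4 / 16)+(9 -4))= -176468409 / 496888900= -0.36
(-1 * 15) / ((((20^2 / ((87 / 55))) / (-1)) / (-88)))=-261 / 50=-5.22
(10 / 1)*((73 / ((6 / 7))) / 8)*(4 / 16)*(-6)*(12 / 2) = -7665 / 8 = -958.12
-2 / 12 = -0.17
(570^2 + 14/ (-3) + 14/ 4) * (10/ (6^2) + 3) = 1064946.18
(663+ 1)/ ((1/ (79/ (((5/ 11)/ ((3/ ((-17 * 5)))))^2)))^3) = 422798066442613224/ 5892961181640625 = 71.75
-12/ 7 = -1.71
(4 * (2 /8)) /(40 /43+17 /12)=516 /1211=0.43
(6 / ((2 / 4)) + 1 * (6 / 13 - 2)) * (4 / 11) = 544 / 143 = 3.80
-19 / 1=-19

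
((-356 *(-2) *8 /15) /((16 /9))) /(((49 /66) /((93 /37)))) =6555384 /9065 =723.15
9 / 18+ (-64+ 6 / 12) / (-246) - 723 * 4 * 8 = -11382539 / 492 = -23135.24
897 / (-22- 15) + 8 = -601 / 37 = -16.24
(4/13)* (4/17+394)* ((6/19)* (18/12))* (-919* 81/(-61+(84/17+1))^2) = -471174057/333944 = -1410.94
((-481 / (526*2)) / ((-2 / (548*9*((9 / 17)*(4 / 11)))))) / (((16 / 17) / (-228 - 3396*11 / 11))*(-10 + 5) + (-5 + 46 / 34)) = -2417958621 / 40611934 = -59.54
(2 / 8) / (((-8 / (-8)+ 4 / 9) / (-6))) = -27 / 26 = -1.04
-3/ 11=-0.27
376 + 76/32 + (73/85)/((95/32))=24461713/64600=378.66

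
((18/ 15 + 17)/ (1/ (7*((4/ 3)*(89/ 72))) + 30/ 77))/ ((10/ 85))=623623/ 1920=324.80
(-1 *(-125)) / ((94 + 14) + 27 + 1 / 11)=1375 / 1486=0.93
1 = 1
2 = 2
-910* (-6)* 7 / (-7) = -5460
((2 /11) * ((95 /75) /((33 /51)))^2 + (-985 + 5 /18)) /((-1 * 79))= 589382059 /47317050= 12.46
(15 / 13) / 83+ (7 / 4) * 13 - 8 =14.76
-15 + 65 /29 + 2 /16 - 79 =-21259 /232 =-91.63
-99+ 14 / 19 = -1867 / 19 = -98.26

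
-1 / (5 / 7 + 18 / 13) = -91 / 191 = -0.48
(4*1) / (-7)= -4 / 7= -0.57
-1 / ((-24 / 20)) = 5 / 6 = 0.83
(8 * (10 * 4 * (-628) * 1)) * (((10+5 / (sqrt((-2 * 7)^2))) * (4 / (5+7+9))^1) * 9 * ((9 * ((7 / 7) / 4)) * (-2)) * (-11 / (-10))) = 865434240 / 49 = 17661923.27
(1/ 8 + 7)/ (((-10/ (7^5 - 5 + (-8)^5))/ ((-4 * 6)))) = -1365093/ 5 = -273018.60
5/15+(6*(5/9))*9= 91/3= 30.33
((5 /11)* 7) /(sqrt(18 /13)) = 35* sqrt(26) /66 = 2.70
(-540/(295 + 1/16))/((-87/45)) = 129600/136909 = 0.95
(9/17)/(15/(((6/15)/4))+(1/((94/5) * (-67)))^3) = 2248280420328/637012785757475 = 0.00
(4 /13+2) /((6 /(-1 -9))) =-50 /13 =-3.85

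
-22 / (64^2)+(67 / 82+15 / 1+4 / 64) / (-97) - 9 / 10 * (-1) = 29766417 / 40724480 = 0.73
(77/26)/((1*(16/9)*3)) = 231/416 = 0.56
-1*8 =-8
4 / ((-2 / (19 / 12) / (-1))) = 19 / 6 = 3.17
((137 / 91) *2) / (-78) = -137 / 3549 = -0.04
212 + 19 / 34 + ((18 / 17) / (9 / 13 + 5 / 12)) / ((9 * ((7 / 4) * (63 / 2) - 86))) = 23754765 / 111758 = 212.56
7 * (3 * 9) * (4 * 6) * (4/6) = 3024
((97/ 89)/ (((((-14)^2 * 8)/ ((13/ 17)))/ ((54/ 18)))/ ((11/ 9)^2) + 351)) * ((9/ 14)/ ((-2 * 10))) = -152581/ 3521569800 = -0.00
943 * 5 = 4715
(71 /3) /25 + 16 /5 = 311 /75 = 4.15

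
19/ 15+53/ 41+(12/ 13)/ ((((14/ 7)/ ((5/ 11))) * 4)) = 459389/ 175890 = 2.61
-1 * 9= -9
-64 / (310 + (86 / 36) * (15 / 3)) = -0.20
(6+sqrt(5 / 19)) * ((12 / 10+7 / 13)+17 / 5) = 334 * sqrt(95) / 1235+2004 / 65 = 33.47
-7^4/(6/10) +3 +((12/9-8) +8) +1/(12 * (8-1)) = -111925/28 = -3997.32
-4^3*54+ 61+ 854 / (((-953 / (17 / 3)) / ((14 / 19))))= -184623047 / 54321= -3398.74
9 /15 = 3 /5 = 0.60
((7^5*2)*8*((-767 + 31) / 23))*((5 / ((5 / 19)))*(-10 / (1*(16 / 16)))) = 1634984960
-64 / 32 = -2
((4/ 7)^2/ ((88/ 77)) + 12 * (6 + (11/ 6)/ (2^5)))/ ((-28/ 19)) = -155287/ 3136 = -49.52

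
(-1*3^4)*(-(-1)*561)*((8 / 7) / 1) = -363528 / 7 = -51932.57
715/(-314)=-715/314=-2.28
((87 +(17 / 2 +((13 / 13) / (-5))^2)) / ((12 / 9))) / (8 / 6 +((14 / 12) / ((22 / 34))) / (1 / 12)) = 472923 / 151600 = 3.12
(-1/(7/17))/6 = -17/42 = -0.40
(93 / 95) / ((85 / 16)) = 1488 / 8075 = 0.18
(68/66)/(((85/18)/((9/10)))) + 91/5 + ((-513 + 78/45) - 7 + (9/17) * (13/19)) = -133106414/266475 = -499.51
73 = 73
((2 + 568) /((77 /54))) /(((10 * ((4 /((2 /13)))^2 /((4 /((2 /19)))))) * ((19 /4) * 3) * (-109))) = -0.00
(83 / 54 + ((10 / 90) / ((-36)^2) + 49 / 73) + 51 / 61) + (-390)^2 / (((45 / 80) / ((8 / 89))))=112370231322245 / 4622641488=24308.66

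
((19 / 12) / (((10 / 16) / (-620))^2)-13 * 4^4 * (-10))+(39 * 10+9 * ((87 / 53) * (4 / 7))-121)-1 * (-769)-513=1771801145 / 1113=1591914.78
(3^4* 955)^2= 5983796025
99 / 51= 33 / 17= 1.94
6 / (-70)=-0.09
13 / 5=2.60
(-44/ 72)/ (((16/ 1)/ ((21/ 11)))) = -7/ 96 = -0.07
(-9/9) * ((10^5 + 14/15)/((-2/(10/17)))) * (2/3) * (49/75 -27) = -516606.13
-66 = -66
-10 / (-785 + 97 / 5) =25 / 1914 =0.01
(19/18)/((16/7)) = 133/288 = 0.46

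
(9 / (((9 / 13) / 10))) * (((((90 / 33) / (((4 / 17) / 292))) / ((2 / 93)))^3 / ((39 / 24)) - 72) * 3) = 1245228950317460195520 / 1331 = 935558940884643272.37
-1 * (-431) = 431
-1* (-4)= 4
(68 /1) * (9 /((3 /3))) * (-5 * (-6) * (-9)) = -165240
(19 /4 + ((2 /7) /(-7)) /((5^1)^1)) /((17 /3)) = 13941 /16660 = 0.84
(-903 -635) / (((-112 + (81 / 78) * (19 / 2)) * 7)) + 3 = 191507 / 37177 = 5.15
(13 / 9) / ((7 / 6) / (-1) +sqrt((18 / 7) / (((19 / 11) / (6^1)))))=24206 / 108753 +312* sqrt(4389) / 36251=0.79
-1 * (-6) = 6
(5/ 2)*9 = 45/ 2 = 22.50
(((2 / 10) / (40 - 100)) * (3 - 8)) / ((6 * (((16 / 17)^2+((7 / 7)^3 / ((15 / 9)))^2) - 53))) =-0.00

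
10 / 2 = 5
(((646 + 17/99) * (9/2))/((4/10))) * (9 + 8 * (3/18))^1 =9915505/132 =75117.46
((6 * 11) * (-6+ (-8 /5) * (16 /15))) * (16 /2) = -101728 /25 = -4069.12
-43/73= -0.59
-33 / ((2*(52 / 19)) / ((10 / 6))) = -1045 / 104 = -10.05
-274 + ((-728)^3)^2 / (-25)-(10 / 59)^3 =-30573440300465233798766 / 5134475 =-5954540688281710.16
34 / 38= 17 / 19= 0.89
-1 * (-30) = 30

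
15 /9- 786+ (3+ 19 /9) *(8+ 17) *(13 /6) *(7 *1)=31148 /27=1153.63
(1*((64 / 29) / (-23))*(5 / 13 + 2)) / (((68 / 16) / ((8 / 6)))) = -31744 / 442221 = -0.07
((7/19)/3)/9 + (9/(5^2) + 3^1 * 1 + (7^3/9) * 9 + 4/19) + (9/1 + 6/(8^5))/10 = 347.48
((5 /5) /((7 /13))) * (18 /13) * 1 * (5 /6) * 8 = 120 /7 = 17.14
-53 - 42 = -95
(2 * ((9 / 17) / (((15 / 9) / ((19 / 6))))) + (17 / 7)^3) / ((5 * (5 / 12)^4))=9875685888 / 91109375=108.39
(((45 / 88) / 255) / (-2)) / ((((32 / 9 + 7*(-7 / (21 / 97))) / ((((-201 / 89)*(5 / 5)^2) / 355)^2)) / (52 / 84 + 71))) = 34179246 / 2619936364593625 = 0.00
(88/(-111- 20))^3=-681472/2248091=-0.30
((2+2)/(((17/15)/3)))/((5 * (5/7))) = 252/85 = 2.96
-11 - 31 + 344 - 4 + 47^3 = 104121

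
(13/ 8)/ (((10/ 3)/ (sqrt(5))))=39 * sqrt(5)/ 80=1.09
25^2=625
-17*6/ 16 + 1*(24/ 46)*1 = -1077/ 184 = -5.85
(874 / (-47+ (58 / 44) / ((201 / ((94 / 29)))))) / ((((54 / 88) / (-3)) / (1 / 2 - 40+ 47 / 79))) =-3538.56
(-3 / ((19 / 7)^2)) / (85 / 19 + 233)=-49 / 28576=-0.00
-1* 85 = -85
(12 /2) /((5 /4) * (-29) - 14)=-8 /67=-0.12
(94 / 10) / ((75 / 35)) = 4.39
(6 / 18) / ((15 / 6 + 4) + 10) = 2 / 99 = 0.02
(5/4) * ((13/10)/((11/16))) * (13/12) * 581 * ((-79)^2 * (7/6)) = 4289582843/396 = 10832279.91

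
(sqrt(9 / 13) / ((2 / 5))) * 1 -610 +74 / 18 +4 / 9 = -5449 / 9 +15 * sqrt(13) / 26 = -603.36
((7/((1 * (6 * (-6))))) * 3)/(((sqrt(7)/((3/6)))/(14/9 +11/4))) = -155 * sqrt(7)/864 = -0.47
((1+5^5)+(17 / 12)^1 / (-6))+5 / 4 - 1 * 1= 3126.01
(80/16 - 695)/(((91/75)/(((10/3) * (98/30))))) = -80500/13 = -6192.31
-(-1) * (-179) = -179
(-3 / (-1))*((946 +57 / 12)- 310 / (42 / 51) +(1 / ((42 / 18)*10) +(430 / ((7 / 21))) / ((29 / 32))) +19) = 24564777 / 4060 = 6050.44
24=24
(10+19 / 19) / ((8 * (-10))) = -11 / 80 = -0.14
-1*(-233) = 233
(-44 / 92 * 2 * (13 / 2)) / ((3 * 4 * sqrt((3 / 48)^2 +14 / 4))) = -44 * sqrt(897) / 4761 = -0.28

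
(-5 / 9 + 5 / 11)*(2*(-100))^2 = -400000 / 99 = -4040.40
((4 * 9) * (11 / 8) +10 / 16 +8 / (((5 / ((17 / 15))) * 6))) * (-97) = -8804593 / 1800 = -4891.44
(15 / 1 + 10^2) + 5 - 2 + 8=126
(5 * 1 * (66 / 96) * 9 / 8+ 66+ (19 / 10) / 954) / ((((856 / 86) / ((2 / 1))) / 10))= 917175509 / 6532992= 140.39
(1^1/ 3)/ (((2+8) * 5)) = 1/ 150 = 0.01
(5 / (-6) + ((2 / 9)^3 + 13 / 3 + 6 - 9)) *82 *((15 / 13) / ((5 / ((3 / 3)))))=30545 / 3159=9.67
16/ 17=0.94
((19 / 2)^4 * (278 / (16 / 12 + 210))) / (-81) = -18114619 / 136944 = -132.28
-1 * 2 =-2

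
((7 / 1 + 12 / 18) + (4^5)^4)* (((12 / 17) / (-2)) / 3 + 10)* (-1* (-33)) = 6095692464432648 / 17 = 358570144966626.35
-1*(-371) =371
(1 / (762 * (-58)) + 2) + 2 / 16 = 187831 / 88392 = 2.12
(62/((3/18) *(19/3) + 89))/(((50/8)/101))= 450864/40525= 11.13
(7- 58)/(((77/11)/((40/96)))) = -85/28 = -3.04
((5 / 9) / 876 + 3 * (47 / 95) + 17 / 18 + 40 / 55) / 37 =26006219 / 304834860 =0.09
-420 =-420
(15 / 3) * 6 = 30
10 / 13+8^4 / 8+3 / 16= 512.96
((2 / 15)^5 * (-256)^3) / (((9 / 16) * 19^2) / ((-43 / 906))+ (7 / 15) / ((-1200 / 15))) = 369367187456 / 2235294741375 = 0.17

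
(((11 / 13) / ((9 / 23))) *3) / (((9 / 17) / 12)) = 17204 / 117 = 147.04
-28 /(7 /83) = -332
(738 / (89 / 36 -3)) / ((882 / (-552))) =814752 / 931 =875.14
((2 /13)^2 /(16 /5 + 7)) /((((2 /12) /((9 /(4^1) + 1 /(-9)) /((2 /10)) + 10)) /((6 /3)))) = 14900 /25857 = 0.58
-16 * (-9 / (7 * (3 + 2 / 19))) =2736 / 413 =6.62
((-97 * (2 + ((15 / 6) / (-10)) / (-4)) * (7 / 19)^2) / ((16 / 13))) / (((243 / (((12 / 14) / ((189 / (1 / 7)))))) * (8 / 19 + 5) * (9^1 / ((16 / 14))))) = -13871 / 10066463568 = -0.00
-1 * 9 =-9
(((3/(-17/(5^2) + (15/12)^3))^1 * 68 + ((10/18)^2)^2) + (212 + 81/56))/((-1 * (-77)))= 13321181801/2744230104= 4.85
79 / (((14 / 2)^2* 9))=79 / 441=0.18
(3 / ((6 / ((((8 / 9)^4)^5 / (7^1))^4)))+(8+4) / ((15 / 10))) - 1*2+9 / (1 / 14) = 6924156041029860867811862591597349954575519581763950227527579398758443577844873220 / 52455727576866949510777806263679554577303487301895517265831590300739700584837601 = 132.00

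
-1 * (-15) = 15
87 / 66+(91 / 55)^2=24537 / 6050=4.06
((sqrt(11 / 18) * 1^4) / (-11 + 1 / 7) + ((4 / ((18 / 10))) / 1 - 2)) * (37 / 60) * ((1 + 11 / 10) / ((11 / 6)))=259 / 1650 - 1813 * sqrt(22) / 167200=0.11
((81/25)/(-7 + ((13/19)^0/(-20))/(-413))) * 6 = -267624/96365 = -2.78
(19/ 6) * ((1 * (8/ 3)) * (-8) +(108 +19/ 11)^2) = 82893257/ 2178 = 38059.35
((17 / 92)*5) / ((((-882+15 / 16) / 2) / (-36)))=8160 / 108077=0.08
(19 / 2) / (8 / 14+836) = 133 / 11712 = 0.01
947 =947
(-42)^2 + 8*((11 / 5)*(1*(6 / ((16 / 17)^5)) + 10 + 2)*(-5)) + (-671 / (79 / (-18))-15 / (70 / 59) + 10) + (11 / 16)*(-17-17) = 4345829351 / 36241408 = 119.91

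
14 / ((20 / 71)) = 497 / 10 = 49.70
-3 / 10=-0.30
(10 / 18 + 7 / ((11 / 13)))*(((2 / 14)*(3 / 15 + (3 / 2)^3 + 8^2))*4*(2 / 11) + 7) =4717852 / 38115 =123.78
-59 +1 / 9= -530 / 9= -58.89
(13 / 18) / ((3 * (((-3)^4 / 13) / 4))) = 338 / 2187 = 0.15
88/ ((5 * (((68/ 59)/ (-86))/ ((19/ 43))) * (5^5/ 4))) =-197296/ 265625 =-0.74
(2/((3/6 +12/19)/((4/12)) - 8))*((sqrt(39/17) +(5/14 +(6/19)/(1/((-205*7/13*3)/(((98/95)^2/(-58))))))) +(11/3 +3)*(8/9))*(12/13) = -8353410040/3651921 - 912*sqrt(663)/38675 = -2288.01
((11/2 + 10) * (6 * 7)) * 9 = 5859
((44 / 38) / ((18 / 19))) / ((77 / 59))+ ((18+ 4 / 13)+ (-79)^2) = 5127140 / 819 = 6260.24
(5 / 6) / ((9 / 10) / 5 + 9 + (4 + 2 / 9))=0.06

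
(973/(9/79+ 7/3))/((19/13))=2997813/11020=272.03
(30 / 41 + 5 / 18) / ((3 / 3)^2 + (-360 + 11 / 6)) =-745 / 263589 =-0.00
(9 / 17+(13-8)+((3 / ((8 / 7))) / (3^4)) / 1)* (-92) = -469729 / 918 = -511.69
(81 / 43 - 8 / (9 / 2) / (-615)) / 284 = 449023 / 67593420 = 0.01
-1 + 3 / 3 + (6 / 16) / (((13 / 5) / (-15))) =-225 / 104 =-2.16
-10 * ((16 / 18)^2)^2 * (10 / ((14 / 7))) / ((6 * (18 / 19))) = -972800 / 177147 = -5.49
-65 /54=-1.20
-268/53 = -5.06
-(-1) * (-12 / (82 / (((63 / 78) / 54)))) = -7 / 3198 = -0.00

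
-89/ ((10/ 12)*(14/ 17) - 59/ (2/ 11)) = 9078/ 33029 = 0.27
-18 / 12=-3 / 2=-1.50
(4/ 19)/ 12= 1/ 57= 0.02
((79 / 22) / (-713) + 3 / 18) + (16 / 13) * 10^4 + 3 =3765607070 / 305877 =12310.85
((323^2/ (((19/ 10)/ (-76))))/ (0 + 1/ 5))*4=-83463200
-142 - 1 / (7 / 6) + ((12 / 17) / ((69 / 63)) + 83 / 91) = -5027615 / 35581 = -141.30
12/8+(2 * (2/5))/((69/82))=1691/690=2.45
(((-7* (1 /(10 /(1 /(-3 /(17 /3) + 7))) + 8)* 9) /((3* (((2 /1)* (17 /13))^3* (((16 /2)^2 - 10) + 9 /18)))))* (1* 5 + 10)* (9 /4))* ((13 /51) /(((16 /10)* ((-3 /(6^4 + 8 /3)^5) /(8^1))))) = 8241111733343789942666752 /901275111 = 9143835919533996.70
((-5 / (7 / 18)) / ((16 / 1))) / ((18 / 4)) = -5 / 28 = -0.18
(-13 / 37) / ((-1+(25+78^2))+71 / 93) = -0.00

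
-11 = -11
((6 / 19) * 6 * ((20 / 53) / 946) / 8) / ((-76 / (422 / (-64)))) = 9495 / 1158388352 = 0.00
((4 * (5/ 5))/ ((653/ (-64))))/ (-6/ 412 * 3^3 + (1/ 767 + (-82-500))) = 40448512/ 60088462505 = 0.00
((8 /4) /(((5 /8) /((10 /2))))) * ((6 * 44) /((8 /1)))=528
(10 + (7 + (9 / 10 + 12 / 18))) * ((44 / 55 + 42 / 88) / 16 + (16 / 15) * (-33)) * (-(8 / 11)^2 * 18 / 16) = 206574033 / 532400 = 388.01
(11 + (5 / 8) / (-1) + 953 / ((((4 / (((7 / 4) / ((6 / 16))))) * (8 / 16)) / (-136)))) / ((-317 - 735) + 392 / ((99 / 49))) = 239507367 / 679520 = 352.47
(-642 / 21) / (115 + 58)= -214 / 1211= -0.18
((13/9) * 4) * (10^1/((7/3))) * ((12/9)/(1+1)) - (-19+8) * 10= 7970/63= 126.51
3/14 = 0.21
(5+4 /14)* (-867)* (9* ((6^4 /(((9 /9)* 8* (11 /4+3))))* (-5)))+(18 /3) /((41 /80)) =38352446520 /6601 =5810096.43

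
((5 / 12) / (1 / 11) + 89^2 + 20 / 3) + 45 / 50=158663 / 20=7933.15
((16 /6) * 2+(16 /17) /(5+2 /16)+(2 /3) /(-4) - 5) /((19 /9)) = 0.17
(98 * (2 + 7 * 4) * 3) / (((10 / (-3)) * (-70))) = 37.80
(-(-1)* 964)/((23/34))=32776/23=1425.04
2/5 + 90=452/5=90.40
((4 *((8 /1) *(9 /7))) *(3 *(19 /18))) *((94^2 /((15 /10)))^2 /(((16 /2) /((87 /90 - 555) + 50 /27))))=-312045227830.88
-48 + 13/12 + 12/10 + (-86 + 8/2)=-7663/60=-127.72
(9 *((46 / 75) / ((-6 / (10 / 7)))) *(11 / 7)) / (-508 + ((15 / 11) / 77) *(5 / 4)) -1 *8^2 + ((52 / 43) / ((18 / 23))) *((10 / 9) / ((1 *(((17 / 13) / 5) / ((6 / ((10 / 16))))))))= -68200472216 / 69934013415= -0.98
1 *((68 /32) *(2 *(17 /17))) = 17 /4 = 4.25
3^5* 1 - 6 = 237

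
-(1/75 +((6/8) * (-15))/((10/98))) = 33071/300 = 110.24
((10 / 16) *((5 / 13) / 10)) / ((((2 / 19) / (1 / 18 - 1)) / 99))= -21.35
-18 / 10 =-9 / 5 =-1.80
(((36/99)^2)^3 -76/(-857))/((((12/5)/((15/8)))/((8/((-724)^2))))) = 863430675/795818563236752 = 0.00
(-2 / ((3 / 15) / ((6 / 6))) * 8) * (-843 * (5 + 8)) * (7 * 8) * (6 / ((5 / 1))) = 58915584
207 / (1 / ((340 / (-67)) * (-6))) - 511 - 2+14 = 388847 / 67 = 5803.69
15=15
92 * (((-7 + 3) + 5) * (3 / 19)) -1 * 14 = 10 / 19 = 0.53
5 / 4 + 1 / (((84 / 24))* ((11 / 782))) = 6641 / 308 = 21.56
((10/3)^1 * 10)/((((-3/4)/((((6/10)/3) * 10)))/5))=-4000/9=-444.44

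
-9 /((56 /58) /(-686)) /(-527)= -12789 /1054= -12.13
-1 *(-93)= 93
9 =9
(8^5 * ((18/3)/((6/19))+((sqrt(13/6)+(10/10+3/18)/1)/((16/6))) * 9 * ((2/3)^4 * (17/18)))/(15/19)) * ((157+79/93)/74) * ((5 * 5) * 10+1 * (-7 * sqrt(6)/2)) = 228491264 * (500 - 7 * sqrt(6)) * (17 * sqrt(78)+3197)/836163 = 441639563.22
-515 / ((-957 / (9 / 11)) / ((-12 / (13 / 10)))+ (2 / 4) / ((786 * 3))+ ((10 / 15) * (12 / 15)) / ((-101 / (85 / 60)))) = -163535160 / 40234927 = -4.06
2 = 2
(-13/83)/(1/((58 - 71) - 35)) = 624/83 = 7.52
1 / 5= 0.20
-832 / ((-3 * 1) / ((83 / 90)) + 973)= -69056 / 80489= -0.86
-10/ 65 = -2/ 13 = -0.15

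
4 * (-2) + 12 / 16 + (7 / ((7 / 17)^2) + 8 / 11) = 10707 / 308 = 34.76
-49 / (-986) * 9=0.45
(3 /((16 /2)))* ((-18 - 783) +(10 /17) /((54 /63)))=-5102 /17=-300.12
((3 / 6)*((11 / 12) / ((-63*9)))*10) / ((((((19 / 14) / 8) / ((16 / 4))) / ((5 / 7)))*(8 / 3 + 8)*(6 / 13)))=-3575 / 129276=-0.03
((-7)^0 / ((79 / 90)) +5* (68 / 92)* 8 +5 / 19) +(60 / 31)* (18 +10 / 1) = 85.16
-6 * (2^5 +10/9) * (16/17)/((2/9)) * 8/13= -114432/221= -517.79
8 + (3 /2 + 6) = 31 /2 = 15.50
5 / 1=5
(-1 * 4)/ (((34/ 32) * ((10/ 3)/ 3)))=-288/ 85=-3.39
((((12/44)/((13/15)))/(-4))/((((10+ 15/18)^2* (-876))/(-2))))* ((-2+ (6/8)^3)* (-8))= -2727/141135280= -0.00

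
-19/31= -0.61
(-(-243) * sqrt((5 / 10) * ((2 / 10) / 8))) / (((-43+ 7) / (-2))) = 27 * sqrt(5) / 40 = 1.51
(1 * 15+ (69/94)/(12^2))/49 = 67703/221088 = 0.31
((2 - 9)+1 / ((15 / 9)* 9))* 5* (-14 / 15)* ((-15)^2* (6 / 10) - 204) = -33488 / 15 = -2232.53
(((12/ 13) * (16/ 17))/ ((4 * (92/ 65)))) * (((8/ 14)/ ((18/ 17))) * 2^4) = 640/ 483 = 1.33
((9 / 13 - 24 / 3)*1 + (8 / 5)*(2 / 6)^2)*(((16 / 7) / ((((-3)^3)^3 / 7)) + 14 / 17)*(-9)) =229646918 / 4349943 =52.79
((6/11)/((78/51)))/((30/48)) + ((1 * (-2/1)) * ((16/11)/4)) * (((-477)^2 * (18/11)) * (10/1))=-21296709912/7865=-2707782.57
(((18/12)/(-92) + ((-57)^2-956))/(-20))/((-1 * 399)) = 421909/1468320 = 0.29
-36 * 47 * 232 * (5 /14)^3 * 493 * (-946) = 2860529463000 /343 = 8339736043.73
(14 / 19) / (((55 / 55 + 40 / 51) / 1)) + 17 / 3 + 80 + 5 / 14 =896695 / 10374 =86.44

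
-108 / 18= -6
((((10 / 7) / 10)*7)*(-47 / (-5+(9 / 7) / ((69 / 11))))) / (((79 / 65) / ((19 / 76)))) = 491855 / 243952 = 2.02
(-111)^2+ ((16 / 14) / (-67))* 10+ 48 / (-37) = 213780841 / 17353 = 12319.53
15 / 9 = 1.67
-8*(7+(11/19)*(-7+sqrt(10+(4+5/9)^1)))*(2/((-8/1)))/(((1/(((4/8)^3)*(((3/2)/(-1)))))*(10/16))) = -168/95 - 11*sqrt(131)/95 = -3.09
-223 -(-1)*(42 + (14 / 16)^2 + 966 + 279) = 68145 / 64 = 1064.77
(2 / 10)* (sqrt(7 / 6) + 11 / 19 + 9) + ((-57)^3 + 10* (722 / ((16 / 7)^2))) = -1117559517 / 6080 + sqrt(42) / 30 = -183808.92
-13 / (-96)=13 / 96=0.14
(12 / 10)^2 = 36 / 25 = 1.44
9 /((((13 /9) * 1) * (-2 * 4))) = -81 /104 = -0.78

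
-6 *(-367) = 2202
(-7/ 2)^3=-343/ 8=-42.88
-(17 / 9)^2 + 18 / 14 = -1294 / 567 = -2.28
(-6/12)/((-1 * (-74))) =-1/148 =-0.01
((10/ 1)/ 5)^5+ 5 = 37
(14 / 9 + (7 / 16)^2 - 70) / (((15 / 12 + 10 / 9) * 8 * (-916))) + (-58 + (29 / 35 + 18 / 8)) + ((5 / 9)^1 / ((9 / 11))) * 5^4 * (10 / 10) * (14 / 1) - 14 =132735181327681 / 22603069440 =5872.44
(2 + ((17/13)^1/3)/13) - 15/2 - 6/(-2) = -2501/1014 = -2.47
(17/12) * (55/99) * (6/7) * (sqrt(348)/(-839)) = -85 * sqrt(87)/52857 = -0.01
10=10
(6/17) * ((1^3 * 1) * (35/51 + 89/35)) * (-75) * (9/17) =-1556280/34391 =-45.25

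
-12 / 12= -1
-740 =-740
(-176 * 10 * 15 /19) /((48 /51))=-28050 /19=-1476.32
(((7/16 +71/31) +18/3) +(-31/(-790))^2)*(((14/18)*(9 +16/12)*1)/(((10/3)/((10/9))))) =4728859723/202208400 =23.39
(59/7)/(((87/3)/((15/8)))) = 0.54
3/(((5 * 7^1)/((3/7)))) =9/245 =0.04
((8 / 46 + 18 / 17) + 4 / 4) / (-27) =-0.08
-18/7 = -2.57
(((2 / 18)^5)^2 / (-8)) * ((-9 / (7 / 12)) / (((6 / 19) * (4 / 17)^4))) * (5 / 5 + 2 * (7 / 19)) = 918731 / 925676688384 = 0.00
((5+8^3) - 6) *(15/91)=1095/13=84.23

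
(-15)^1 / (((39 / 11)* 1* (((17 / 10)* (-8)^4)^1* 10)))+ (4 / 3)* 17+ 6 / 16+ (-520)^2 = 734373792091 / 2715648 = 270423.04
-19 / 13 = -1.46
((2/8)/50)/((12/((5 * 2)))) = 1/240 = 0.00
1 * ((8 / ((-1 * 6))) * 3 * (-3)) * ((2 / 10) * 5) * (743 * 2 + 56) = 18504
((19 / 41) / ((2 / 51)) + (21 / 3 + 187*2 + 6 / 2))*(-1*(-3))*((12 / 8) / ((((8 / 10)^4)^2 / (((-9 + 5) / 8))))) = -114106640625 / 21495808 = -5308.32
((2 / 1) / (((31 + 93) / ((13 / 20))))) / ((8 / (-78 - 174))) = -819 / 2480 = -0.33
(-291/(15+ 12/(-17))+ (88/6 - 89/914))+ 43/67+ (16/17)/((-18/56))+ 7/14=-319381828/42162363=-7.58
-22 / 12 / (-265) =11 / 1590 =0.01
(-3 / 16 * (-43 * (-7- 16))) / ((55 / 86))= -127581 / 440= -289.96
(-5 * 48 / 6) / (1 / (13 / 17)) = -520 / 17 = -30.59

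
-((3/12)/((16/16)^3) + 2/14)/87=-11/2436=-0.00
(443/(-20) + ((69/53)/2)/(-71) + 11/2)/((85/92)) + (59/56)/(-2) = -3324066169/179118800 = -18.56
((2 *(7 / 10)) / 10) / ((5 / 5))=7 / 50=0.14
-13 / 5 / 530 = -13 / 2650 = -0.00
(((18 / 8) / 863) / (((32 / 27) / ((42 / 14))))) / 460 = 729 / 50813440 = 0.00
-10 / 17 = -0.59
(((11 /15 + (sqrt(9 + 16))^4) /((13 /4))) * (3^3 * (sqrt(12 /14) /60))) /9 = 722 * sqrt(42) /525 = 8.91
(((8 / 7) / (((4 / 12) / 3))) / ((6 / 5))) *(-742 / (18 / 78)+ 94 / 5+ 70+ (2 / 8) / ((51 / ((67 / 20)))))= -12756189 / 476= -26798.72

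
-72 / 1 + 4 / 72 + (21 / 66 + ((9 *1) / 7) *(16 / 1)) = -35381 / 693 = -51.05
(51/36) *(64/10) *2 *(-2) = -544/15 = -36.27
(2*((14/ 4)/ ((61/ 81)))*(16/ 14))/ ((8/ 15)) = 1215/ 61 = 19.92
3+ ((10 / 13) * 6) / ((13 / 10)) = 1107 / 169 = 6.55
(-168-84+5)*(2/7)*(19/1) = -9386/7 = -1340.86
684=684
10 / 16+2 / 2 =13 / 8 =1.62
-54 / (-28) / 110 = 27 / 1540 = 0.02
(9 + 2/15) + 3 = 182/15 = 12.13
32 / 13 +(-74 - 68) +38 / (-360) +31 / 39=-324907 / 2340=-138.85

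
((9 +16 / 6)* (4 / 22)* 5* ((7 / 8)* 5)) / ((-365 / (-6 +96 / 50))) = 833 / 1606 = 0.52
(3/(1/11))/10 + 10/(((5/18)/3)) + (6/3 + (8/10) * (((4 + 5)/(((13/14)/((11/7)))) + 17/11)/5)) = 829287/7150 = 115.98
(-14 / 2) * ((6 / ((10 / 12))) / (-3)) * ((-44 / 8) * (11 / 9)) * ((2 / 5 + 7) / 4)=-31339 / 150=-208.93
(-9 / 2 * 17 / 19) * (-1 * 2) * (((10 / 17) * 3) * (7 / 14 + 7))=2025 / 19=106.58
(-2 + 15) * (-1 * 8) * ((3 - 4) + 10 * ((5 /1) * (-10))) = 52104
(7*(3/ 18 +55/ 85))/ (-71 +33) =-581/ 3876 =-0.15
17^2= 289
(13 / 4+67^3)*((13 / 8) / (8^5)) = 15639845 / 1048576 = 14.92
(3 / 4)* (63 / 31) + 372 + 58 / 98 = 2273129 / 6076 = 374.12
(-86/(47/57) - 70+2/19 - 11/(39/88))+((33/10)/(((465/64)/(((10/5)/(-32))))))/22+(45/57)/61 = -327645259072/1646446425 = -199.00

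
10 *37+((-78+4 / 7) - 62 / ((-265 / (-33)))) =528398 / 1855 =284.85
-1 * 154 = -154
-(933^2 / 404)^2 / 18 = -84194566569 / 326432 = -257923.75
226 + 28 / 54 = 6116 / 27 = 226.52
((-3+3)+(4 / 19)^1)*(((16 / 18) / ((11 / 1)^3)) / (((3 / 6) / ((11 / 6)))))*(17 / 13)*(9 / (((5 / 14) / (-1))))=-7616 / 448305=-0.02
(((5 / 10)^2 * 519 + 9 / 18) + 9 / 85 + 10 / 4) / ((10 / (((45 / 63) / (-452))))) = -6453 / 307360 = -0.02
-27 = -27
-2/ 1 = -2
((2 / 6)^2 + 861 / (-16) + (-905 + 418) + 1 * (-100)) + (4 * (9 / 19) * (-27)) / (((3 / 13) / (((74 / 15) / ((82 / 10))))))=-86832343 / 112176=-774.07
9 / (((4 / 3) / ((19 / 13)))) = 513 / 52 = 9.87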